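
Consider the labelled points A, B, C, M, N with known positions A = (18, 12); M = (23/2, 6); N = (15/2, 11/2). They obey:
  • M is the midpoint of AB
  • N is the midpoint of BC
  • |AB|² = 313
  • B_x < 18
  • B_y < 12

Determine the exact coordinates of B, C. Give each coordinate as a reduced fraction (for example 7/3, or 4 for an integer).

1. B_x = 5  [B = 2·M−A = 2·(23/2, 6)−(18, 12)]
2. B_y = 0  [B = 2·M−A = 2·(23/2, 6)−(18, 12)]
   so B = (5, 0)
3. C_x = 10  [C = 2·N−B = 2·(15/2, 11/2)−(5, 0)]
4. C_y = 11  [C = 2·N−B = 2·(15/2, 11/2)−(5, 0)]
   so C = (10, 11)

B = (5, 0)
C = (10, 11)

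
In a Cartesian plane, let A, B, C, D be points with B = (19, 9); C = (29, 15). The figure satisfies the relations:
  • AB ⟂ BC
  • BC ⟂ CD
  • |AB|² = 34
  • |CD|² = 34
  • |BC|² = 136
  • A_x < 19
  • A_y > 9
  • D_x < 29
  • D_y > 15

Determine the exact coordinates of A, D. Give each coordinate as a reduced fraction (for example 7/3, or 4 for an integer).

A = (16, 14)
D = (26, 20)

1. A_x = 16  [[AB ⟂ BC ⇒ -10x-6y+244=0] ∩ [|A−(19, 9)|²=34]]
2. A_y = 14  [[AB ⟂ BC ⇒ -10x-6y+244=0] ∩ [|A−(19, 9)|²=34]]
   so A = (16, 14)
3. D_x = 26  [[BC ⟂ CD ⇒ 10x+6y-380=0] ∩ [|D−(29, 15)|²=34]]
4. D_y = 20  [[BC ⟂ CD ⇒ 10x+6y-380=0] ∩ [|D−(29, 15)|²=34]]
   so D = (26, 20)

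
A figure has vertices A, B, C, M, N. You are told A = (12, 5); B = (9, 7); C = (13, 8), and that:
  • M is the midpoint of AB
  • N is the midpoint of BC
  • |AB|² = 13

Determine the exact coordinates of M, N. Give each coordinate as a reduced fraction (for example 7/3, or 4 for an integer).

1. M_x = 21/2  [2·M = A+B = (12, 5)+(9, 7)]
2. M_y = 6  [2·M = A+B = (12, 5)+(9, 7)]
   so M = (21/2, 6)
3. N_x = 11  [2·N = B+C = (9, 7)+(13, 8)]
4. N_y = 15/2  [2·N = B+C = (9, 7)+(13, 8)]
   so N = (11, 15/2)

M = (21/2, 6)
N = (11, 15/2)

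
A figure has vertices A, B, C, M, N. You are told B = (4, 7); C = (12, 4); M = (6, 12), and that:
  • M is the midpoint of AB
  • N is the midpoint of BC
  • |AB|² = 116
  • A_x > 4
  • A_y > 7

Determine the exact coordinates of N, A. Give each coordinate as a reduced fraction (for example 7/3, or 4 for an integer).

1. A_x = 8  [A = 2·M−B = 2·(6, 12)−(4, 7)]
2. A_y = 17  [A = 2·M−B = 2·(6, 12)−(4, 7)]
   so A = (8, 17)
3. N_x = 8  [2·N = B+C = (4, 7)+(12, 4)]
4. N_y = 11/2  [2·N = B+C = (4, 7)+(12, 4)]
   so N = (8, 11/2)

N = (8, 11/2)
A = (8, 17)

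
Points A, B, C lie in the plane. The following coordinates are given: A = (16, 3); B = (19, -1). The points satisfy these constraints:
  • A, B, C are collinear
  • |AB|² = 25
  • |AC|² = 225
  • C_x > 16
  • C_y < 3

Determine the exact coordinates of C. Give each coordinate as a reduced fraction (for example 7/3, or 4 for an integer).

C = (25, -9)

1. C_x = 25  [[A, B, C are collinear ⇒ 4x+3y-73=0] ∩ [|C−(16, 3)|²=225]]
2. C_y = -9  [[A, B, C are collinear ⇒ 4x+3y-73=0] ∩ [|C−(16, 3)|²=225]]
   so C = (25, -9)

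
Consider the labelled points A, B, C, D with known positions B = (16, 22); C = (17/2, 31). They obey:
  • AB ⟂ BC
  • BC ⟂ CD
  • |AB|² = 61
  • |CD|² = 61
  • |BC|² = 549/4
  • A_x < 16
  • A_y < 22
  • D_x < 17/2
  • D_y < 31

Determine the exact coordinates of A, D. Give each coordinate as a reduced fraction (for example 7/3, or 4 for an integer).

A = (10, 17)
D = (5/2, 26)

1. A_x = 10  [[AB ⟂ BC ⇒ 15/2x-9y+78=0] ∩ [|A−(16, 22)|²=61]]
2. A_y = 17  [[AB ⟂ BC ⇒ 15/2x-9y+78=0] ∩ [|A−(16, 22)|²=61]]
   so A = (10, 17)
3. D_x = 5/2  [[BC ⟂ CD ⇒ -15/2x+9y-861/4=0] ∩ [|D−(17/2, 31)|²=61]]
4. D_y = 26  [[BC ⟂ CD ⇒ -15/2x+9y-861/4=0] ∩ [|D−(17/2, 31)|²=61]]
   so D = (5/2, 26)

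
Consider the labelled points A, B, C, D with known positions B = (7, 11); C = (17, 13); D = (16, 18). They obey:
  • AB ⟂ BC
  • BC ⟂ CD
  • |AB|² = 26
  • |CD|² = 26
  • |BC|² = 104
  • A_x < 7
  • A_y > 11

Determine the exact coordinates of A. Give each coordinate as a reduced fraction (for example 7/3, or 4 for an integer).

A = (6, 16)

1. A_x = 6  [[AB ⟂ BC ⇒ -10x-2y+92=0] ∩ [|A−(7, 11)|²=26]]
2. A_y = 16  [[AB ⟂ BC ⇒ -10x-2y+92=0] ∩ [|A−(7, 11)|²=26]]
   so A = (6, 16)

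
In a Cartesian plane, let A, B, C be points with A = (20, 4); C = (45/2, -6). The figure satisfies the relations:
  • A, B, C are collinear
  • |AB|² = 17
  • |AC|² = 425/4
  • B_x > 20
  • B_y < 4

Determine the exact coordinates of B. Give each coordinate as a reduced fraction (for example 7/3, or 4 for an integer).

B = (21, 0)

1. B_x = 21  [[A, B, C are collinear ⇒ -10x-5/2y+210=0] ∩ [|B−(20, 4)|²=17]]
2. B_y = 0  [[A, B, C are collinear ⇒ -10x-5/2y+210=0] ∩ [|B−(20, 4)|²=17]]
   so B = (21, 0)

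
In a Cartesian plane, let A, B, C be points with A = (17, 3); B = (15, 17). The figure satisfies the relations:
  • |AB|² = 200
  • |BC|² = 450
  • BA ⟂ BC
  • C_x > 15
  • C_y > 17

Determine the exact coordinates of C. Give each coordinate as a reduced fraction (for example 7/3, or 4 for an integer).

C = (36, 20)

1. C_x = 36  [[BA ⟂ BC ⇒ 2x-14y+208=0] ∩ [|C−(15, 17)|²=450]]
2. C_y = 20  [[BA ⟂ BC ⇒ 2x-14y+208=0] ∩ [|C−(15, 17)|²=450]]
   so C = (36, 20)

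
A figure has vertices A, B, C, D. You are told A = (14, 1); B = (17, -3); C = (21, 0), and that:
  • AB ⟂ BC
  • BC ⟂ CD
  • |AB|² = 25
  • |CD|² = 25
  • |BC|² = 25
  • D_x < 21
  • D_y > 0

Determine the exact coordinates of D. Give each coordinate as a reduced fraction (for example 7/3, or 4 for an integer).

1. D_x = 18  [[BC ⟂ CD ⇒ 4x+3y-84=0] ∩ [|D−(21, 0)|²=25]]
2. D_y = 4  [[BC ⟂ CD ⇒ 4x+3y-84=0] ∩ [|D−(21, 0)|²=25]]
   so D = (18, 4)

D = (18, 4)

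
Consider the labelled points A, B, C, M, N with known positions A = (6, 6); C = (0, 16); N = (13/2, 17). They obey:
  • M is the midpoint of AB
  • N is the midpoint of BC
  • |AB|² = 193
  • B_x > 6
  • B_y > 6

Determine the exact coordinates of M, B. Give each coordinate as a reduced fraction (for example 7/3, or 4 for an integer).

M = (19/2, 12)
B = (13, 18)

1. B_x = 13  [B = 2·N−C = 2·(13/2, 17)−(0, 16)]
2. B_y = 18  [B = 2·N−C = 2·(13/2, 17)−(0, 16)]
   so B = (13, 18)
3. M_x = 19/2  [2·M = A+B = (6, 6)+(13, 18)]
4. M_y = 12  [2·M = A+B = (6, 6)+(13, 18)]
   so M = (19/2, 12)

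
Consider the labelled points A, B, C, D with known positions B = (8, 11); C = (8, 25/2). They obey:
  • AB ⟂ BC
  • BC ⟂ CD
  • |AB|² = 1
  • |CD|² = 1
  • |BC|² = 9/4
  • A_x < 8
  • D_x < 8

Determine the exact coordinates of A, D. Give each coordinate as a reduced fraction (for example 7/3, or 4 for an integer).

A = (7, 11)
D = (7, 25/2)

1. A_x = 7  [[AB ⟂ BC ⇒ -3/2y+33/2=0] ∩ [|A−(8, 11)|²=1]]
2. A_y = 11  [[AB ⟂ BC ⇒ -3/2y+33/2=0] ∩ [|A−(8, 11)|²=1]]
   so A = (7, 11)
3. D_x = 7  [[BC ⟂ CD ⇒ 3/2y-75/4=0] ∩ [|D−(8, 25/2)|²=1]]
4. D_y = 25/2  [[BC ⟂ CD ⇒ 3/2y-75/4=0] ∩ [|D−(8, 25/2)|²=1]]
   so D = (7, 25/2)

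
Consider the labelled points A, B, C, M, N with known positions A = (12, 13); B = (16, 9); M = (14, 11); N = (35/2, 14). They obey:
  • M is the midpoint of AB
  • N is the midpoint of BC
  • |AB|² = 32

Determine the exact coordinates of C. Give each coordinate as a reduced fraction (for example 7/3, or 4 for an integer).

C = (19, 19)

1. C_x = 19  [C = 2·N−B = 2·(35/2, 14)−(16, 9)]
2. C_y = 19  [C = 2·N−B = 2·(35/2, 14)−(16, 9)]
   so C = (19, 19)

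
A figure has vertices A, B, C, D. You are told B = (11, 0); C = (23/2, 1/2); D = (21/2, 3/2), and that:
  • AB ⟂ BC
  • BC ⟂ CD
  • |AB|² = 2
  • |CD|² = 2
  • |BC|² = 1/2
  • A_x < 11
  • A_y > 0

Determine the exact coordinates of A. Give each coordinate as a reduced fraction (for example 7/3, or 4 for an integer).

A = (10, 1)

1. A_x = 10  [[AB ⟂ BC ⇒ -1/2x-1/2y+11/2=0] ∩ [|A−(11, 0)|²=2]]
2. A_y = 1  [[AB ⟂ BC ⇒ -1/2x-1/2y+11/2=0] ∩ [|A−(11, 0)|²=2]]
   so A = (10, 1)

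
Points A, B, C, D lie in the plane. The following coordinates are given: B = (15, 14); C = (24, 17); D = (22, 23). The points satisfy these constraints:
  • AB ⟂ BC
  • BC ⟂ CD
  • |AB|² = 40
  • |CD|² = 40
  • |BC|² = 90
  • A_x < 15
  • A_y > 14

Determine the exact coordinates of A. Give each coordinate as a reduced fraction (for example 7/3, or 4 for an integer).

1. A_x = 13  [[AB ⟂ BC ⇒ -9x-3y+177=0] ∩ [|A−(15, 14)|²=40]]
2. A_y = 20  [[AB ⟂ BC ⇒ -9x-3y+177=0] ∩ [|A−(15, 14)|²=40]]
   so A = (13, 20)

A = (13, 20)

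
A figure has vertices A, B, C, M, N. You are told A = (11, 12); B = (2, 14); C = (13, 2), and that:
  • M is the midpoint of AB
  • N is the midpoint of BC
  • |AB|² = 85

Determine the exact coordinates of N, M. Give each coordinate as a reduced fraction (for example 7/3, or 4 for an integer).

N = (15/2, 8)
M = (13/2, 13)

1. M_x = 13/2  [2·M = A+B = (11, 12)+(2, 14)]
2. M_y = 13  [2·M = A+B = (11, 12)+(2, 14)]
   so M = (13/2, 13)
3. N_x = 15/2  [2·N = B+C = (2, 14)+(13, 2)]
4. N_y = 8  [2·N = B+C = (2, 14)+(13, 2)]
   so N = (15/2, 8)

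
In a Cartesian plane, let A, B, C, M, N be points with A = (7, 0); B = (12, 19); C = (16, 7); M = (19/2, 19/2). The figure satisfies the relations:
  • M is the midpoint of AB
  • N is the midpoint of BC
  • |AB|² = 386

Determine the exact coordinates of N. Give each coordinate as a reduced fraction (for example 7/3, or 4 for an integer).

N = (14, 13)

1. N_x = 14  [2·N = B+C = (12, 19)+(16, 7)]
2. N_y = 13  [2·N = B+C = (12, 19)+(16, 7)]
   so N = (14, 13)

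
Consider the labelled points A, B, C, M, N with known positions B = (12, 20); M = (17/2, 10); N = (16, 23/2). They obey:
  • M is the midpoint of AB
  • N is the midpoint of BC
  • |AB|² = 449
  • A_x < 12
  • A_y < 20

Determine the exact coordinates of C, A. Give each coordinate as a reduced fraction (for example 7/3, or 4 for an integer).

1. A_x = 5  [A = 2·M−B = 2·(17/2, 10)−(12, 20)]
2. A_y = 0  [A = 2·M−B = 2·(17/2, 10)−(12, 20)]
   so A = (5, 0)
3. C_x = 20  [C = 2·N−B = 2·(16, 23/2)−(12, 20)]
4. C_y = 3  [C = 2·N−B = 2·(16, 23/2)−(12, 20)]
   so C = (20, 3)

C = (20, 3)
A = (5, 0)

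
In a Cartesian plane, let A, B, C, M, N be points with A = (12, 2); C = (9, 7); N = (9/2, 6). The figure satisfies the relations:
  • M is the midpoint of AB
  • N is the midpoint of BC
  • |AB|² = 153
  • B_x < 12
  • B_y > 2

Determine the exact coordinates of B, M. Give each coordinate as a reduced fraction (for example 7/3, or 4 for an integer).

B = (0, 5)
M = (6, 7/2)

1. B_x = 0  [B = 2·N−C = 2·(9/2, 6)−(9, 7)]
2. B_y = 5  [B = 2·N−C = 2·(9/2, 6)−(9, 7)]
   so B = (0, 5)
3. M_x = 6  [2·M = A+B = (12, 2)+(0, 5)]
4. M_y = 7/2  [2·M = A+B = (12, 2)+(0, 5)]
   so M = (6, 7/2)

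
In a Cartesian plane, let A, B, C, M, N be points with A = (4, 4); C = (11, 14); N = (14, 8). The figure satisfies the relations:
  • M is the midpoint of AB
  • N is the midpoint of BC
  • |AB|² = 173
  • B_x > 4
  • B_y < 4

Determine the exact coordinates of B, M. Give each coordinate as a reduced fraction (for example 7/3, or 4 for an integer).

1. B_x = 17  [B = 2·N−C = 2·(14, 8)−(11, 14)]
2. B_y = 2  [B = 2·N−C = 2·(14, 8)−(11, 14)]
   so B = (17, 2)
3. M_x = 21/2  [2·M = A+B = (4, 4)+(17, 2)]
4. M_y = 3  [2·M = A+B = (4, 4)+(17, 2)]
   so M = (21/2, 3)

B = (17, 2)
M = (21/2, 3)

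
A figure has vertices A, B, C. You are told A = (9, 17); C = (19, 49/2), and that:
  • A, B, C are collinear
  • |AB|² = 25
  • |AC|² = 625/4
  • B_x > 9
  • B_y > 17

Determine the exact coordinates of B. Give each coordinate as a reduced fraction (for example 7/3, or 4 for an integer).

B = (13, 20)

1. B_x = 13  [[A, B, C are collinear ⇒ 15/2x-10y+205/2=0] ∩ [|B−(9, 17)|²=25]]
2. B_y = 20  [[A, B, C are collinear ⇒ 15/2x-10y+205/2=0] ∩ [|B−(9, 17)|²=25]]
   so B = (13, 20)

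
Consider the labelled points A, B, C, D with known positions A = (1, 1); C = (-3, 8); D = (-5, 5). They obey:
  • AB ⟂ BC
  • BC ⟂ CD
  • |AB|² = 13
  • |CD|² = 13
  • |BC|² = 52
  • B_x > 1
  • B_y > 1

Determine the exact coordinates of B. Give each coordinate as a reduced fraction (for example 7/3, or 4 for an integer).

B = (3, 4)

1. B_x = 3  [[BC ⟂ CD ⇒ 2x+3y-18=0] ∩ [|B−(1, 1)|²=13]]
2. B_y = 4  [[BC ⟂ CD ⇒ 2x+3y-18=0] ∩ [|B−(1, 1)|²=13]]
   so B = (3, 4)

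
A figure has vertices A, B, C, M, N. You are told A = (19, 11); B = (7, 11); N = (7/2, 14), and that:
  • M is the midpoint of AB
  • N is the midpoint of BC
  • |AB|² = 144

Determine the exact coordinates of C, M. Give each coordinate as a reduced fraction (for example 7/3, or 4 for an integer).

C = (0, 17)
M = (13, 11)

1. M_x = 13  [2·M = A+B = (19, 11)+(7, 11)]
2. M_y = 11  [2·M = A+B = (19, 11)+(7, 11)]
   so M = (13, 11)
3. C_x = 0  [C = 2·N−B = 2·(7/2, 14)−(7, 11)]
4. C_y = 17  [C = 2·N−B = 2·(7/2, 14)−(7, 11)]
   so C = (0, 17)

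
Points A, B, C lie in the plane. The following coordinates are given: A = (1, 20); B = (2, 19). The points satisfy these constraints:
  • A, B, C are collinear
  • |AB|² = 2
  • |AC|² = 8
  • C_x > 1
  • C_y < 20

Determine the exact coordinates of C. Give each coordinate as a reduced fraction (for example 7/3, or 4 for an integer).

1. C_x = 3  [[A, B, C are collinear ⇒ 1x+1y-21=0] ∩ [|C−(1, 20)|²=8]]
2. C_y = 18  [[A, B, C are collinear ⇒ 1x+1y-21=0] ∩ [|C−(1, 20)|²=8]]
   so C = (3, 18)

C = (3, 18)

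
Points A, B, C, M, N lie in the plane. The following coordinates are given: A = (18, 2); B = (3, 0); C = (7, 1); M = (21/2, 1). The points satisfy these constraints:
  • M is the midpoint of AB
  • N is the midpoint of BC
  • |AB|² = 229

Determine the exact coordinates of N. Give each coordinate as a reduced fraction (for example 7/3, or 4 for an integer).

1. N_x = 5  [2·N = B+C = (3, 0)+(7, 1)]
2. N_y = 1/2  [2·N = B+C = (3, 0)+(7, 1)]
   so N = (5, 1/2)

N = (5, 1/2)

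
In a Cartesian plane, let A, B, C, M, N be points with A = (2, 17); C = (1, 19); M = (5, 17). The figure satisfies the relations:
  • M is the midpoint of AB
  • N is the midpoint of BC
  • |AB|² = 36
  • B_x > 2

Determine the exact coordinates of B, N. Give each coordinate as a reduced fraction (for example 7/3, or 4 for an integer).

B = (8, 17)
N = (9/2, 18)

1. B_x = 8  [B = 2·M−A = 2·(5, 17)−(2, 17)]
2. B_y = 17  [B = 2·M−A = 2·(5, 17)−(2, 17)]
   so B = (8, 17)
3. N_x = 9/2  [2·N = B+C = (8, 17)+(1, 19)]
4. N_y = 18  [2·N = B+C = (8, 17)+(1, 19)]
   so N = (9/2, 18)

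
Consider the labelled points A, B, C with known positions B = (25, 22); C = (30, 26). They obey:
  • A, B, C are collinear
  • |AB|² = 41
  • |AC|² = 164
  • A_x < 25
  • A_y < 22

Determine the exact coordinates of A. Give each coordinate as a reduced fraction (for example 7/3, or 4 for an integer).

A = (20, 18)

1. A_x = 20  [[A, B, C are collinear ⇒ -4x+5y-10=0] ∩ [|A−(25, 22)|²=41]]
2. A_y = 18  [[A, B, C are collinear ⇒ -4x+5y-10=0] ∩ [|A−(25, 22)|²=41]]
   so A = (20, 18)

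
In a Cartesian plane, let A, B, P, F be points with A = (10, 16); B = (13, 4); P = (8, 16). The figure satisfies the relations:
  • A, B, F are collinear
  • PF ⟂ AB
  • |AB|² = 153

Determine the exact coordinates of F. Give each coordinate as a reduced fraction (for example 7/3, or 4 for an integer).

F = (168/17, 280/17)

1. F_x = 168/17  [[A, B, F are collinear ⇒ 12x+3y-168=0] ∩ [PF ⟂ AB ⇒ 3x-12y+168=0]]
2. F_y = 280/17  [[A, B, F are collinear ⇒ 12x+3y-168=0] ∩ [PF ⟂ AB ⇒ 3x-12y+168=0]]
   so F = (168/17, 280/17)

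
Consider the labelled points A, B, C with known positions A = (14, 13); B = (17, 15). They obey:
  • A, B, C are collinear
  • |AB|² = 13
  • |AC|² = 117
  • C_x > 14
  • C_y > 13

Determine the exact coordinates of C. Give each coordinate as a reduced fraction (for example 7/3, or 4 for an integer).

1. C_x = 23  [[A, B, C are collinear ⇒ -2x+3y-11=0] ∩ [|C−(14, 13)|²=117]]
2. C_y = 19  [[A, B, C are collinear ⇒ -2x+3y-11=0] ∩ [|C−(14, 13)|²=117]]
   so C = (23, 19)

C = (23, 19)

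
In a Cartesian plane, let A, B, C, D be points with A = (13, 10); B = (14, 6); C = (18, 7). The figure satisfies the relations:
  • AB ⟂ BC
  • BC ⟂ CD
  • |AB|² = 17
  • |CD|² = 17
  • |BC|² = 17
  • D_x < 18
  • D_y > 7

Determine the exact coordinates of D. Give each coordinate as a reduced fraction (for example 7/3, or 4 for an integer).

D = (17, 11)

1. D_x = 17  [[BC ⟂ CD ⇒ 4x+1y-79=0] ∩ [|D−(18, 7)|²=17]]
2. D_y = 11  [[BC ⟂ CD ⇒ 4x+1y-79=0] ∩ [|D−(18, 7)|²=17]]
   so D = (17, 11)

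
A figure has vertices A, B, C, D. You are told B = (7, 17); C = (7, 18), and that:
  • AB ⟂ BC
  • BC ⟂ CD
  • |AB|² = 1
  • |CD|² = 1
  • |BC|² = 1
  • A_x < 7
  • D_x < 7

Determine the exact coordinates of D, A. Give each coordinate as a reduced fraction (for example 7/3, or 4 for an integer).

1. D_x = 6  [[BC ⟂ CD ⇒ 1y-18=0] ∩ [|D−(7, 18)|²=1]]
2. D_y = 18  [[BC ⟂ CD ⇒ 1y-18=0] ∩ [|D−(7, 18)|²=1]]
   so D = (6, 18)
3. A_x = 6  [[AB ⟂ BC ⇒ -1y+17=0] ∩ [|A−(7, 17)|²=1]]
4. A_y = 17  [[AB ⟂ BC ⇒ -1y+17=0] ∩ [|A−(7, 17)|²=1]]
   so A = (6, 17)

D = (6, 18)
A = (6, 17)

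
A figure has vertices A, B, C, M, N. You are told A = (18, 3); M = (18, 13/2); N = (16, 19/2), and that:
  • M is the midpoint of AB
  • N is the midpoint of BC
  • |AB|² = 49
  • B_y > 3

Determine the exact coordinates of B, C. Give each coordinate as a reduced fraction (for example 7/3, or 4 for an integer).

1. B_x = 18  [B = 2·M−A = 2·(18, 13/2)−(18, 3)]
2. B_y = 10  [B = 2·M−A = 2·(18, 13/2)−(18, 3)]
   so B = (18, 10)
3. C_x = 14  [C = 2·N−B = 2·(16, 19/2)−(18, 10)]
4. C_y = 9  [C = 2·N−B = 2·(16, 19/2)−(18, 10)]
   so C = (14, 9)

B = (18, 10)
C = (14, 9)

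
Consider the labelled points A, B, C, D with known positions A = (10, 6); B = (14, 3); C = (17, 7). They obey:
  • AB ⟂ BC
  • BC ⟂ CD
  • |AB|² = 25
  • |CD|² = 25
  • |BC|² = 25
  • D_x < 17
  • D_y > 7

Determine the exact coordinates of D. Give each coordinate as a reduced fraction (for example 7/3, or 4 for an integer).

D = (13, 10)

1. D_x = 13  [[BC ⟂ CD ⇒ 3x+4y-79=0] ∩ [|D−(17, 7)|²=25]]
2. D_y = 10  [[BC ⟂ CD ⇒ 3x+4y-79=0] ∩ [|D−(17, 7)|²=25]]
   so D = (13, 10)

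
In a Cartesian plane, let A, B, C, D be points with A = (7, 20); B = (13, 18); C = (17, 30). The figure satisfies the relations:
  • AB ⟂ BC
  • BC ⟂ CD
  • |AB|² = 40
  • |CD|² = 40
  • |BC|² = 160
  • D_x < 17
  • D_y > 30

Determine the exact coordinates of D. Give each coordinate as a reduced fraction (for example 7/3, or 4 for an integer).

D = (11, 32)

1. D_x = 11  [[BC ⟂ CD ⇒ 4x+12y-428=0] ∩ [|D−(17, 30)|²=40]]
2. D_y = 32  [[BC ⟂ CD ⇒ 4x+12y-428=0] ∩ [|D−(17, 30)|²=40]]
   so D = (11, 32)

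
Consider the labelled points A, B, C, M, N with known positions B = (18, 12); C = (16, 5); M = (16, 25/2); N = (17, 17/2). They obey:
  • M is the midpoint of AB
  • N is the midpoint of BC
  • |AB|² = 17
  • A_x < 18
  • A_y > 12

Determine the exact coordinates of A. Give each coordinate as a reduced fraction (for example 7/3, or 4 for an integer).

1. A_x = 14  [A = 2·M−B = 2·(16, 25/2)−(18, 12)]
2. A_y = 13  [A = 2·M−B = 2·(16, 25/2)−(18, 12)]
   so A = (14, 13)

A = (14, 13)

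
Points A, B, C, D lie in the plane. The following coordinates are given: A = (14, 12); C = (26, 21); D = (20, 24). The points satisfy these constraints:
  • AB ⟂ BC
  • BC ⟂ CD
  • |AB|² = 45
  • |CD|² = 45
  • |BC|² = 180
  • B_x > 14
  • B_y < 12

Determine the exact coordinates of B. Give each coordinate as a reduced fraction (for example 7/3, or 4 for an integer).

1. B_x = 20  [[BC ⟂ CD ⇒ 6x-3y-93=0] ∩ [|B−(14, 12)|²=45]]
2. B_y = 9  [[BC ⟂ CD ⇒ 6x-3y-93=0] ∩ [|B−(14, 12)|²=45]]
   so B = (20, 9)

B = (20, 9)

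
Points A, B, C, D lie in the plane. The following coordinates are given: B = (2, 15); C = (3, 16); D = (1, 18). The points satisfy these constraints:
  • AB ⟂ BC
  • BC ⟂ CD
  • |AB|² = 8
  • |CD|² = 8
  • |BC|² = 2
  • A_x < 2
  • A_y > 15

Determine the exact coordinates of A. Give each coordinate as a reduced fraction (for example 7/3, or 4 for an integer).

1. A_x = 0  [[AB ⟂ BC ⇒ -1x-1y+17=0] ∩ [|A−(2, 15)|²=8]]
2. A_y = 17  [[AB ⟂ BC ⇒ -1x-1y+17=0] ∩ [|A−(2, 15)|²=8]]
   so A = (0, 17)

A = (0, 17)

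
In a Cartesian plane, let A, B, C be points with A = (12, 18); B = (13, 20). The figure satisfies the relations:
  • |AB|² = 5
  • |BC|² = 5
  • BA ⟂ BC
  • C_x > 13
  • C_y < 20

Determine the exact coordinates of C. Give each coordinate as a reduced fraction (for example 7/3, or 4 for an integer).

C = (15, 19)

1. C_x = 15  [[BA ⟂ BC ⇒ -1x-2y+53=0] ∩ [|C−(13, 20)|²=5]]
2. C_y = 19  [[BA ⟂ BC ⇒ -1x-2y+53=0] ∩ [|C−(13, 20)|²=5]]
   so C = (15, 19)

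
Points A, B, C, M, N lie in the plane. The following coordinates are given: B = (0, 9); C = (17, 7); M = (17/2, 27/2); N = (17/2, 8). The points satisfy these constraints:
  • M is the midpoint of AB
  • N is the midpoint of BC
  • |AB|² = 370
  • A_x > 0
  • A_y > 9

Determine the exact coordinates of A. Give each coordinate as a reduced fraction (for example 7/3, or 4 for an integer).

A = (17, 18)

1. A_x = 17  [A = 2·M−B = 2·(17/2, 27/2)−(0, 9)]
2. A_y = 18  [A = 2·M−B = 2·(17/2, 27/2)−(0, 9)]
   so A = (17, 18)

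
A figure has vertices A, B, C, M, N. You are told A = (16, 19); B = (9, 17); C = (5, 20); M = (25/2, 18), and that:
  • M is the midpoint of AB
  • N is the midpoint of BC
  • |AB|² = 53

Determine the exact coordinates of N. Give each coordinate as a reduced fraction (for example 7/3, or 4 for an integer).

N = (7, 37/2)

1. N_x = 7  [2·N = B+C = (9, 17)+(5, 20)]
2. N_y = 37/2  [2·N = B+C = (9, 17)+(5, 20)]
   so N = (7, 37/2)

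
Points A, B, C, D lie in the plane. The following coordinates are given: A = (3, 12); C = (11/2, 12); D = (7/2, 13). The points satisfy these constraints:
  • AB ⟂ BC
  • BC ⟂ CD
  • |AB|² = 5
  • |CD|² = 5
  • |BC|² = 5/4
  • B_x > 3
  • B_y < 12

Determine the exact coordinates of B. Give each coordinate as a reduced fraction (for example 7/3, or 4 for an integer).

1. B_x = 5  [[BC ⟂ CD ⇒ 2x-1y+1=0] ∩ [|B−(3, 12)|²=5]]
2. B_y = 11  [[BC ⟂ CD ⇒ 2x-1y+1=0] ∩ [|B−(3, 12)|²=5]]
   so B = (5, 11)

B = (5, 11)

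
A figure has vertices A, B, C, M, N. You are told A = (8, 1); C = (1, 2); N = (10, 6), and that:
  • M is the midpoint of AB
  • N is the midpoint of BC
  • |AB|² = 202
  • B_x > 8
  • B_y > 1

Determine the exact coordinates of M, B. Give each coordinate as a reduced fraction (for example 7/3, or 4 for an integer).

1. B_x = 19  [B = 2·N−C = 2·(10, 6)−(1, 2)]
2. B_y = 10  [B = 2·N−C = 2·(10, 6)−(1, 2)]
   so B = (19, 10)
3. M_x = 27/2  [2·M = A+B = (8, 1)+(19, 10)]
4. M_y = 11/2  [2·M = A+B = (8, 1)+(19, 10)]
   so M = (27/2, 11/2)

M = (27/2, 11/2)
B = (19, 10)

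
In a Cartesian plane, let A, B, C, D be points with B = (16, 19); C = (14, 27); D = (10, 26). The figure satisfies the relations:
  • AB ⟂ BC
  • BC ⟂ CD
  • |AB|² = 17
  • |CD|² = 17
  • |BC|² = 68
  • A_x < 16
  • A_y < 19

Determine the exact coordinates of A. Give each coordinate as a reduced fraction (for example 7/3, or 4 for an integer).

A = (12, 18)

1. A_x = 12  [[AB ⟂ BC ⇒ 2x-8y+120=0] ∩ [|A−(16, 19)|²=17]]
2. A_y = 18  [[AB ⟂ BC ⇒ 2x-8y+120=0] ∩ [|A−(16, 19)|²=17]]
   so A = (12, 18)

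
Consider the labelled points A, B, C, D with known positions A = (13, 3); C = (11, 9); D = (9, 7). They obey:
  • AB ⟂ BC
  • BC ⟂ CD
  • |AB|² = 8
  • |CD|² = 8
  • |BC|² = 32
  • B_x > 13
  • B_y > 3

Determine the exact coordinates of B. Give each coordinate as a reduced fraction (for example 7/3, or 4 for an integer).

1. B_x = 15  [[BC ⟂ CD ⇒ 2x+2y-40=0] ∩ [|B−(13, 3)|²=8]]
2. B_y = 5  [[BC ⟂ CD ⇒ 2x+2y-40=0] ∩ [|B−(13, 3)|²=8]]
   so B = (15, 5)

B = (15, 5)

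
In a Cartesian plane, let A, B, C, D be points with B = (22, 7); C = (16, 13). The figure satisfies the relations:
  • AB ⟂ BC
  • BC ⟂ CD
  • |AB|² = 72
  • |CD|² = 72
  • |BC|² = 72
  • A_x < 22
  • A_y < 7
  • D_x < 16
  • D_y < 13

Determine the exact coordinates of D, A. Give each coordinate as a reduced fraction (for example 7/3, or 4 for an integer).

D = (10, 7)
A = (16, 1)

1. D_x = 10  [[BC ⟂ CD ⇒ -6x+6y+18=0] ∩ [|D−(16, 13)|²=72]]
2. D_y = 7  [[BC ⟂ CD ⇒ -6x+6y+18=0] ∩ [|D−(16, 13)|²=72]]
   so D = (10, 7)
3. A_x = 16  [[AB ⟂ BC ⇒ 6x-6y-90=0] ∩ [|A−(22, 7)|²=72]]
4. A_y = 1  [[AB ⟂ BC ⇒ 6x-6y-90=0] ∩ [|A−(22, 7)|²=72]]
   so A = (16, 1)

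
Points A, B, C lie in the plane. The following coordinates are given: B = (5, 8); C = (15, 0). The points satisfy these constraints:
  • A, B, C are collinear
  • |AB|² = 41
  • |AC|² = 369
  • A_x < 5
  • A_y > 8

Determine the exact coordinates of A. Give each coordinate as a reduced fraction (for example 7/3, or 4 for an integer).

A = (0, 12)

1. A_x = 0  [[A, B, C are collinear ⇒ 8x+10y-120=0] ∩ [|A−(5, 8)|²=41]]
2. A_y = 12  [[A, B, C are collinear ⇒ 8x+10y-120=0] ∩ [|A−(5, 8)|²=41]]
   so A = (0, 12)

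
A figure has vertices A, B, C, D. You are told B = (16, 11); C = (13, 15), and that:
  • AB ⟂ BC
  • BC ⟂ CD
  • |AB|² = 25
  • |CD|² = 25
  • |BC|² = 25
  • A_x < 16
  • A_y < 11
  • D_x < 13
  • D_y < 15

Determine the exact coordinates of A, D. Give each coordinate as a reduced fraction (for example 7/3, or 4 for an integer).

1. A_x = 12  [[AB ⟂ BC ⇒ 3x-4y-4=0] ∩ [|A−(16, 11)|²=25]]
2. A_y = 8  [[AB ⟂ BC ⇒ 3x-4y-4=0] ∩ [|A−(16, 11)|²=25]]
   so A = (12, 8)
3. D_x = 9  [[BC ⟂ CD ⇒ -3x+4y-21=0] ∩ [|D−(13, 15)|²=25]]
4. D_y = 12  [[BC ⟂ CD ⇒ -3x+4y-21=0] ∩ [|D−(13, 15)|²=25]]
   so D = (9, 12)

A = (12, 8)
D = (9, 12)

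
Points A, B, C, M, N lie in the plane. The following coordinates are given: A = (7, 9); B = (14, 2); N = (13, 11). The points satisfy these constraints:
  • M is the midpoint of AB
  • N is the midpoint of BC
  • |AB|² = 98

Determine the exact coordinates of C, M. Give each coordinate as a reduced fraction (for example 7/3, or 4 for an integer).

C = (12, 20)
M = (21/2, 11/2)

1. M_x = 21/2  [2·M = A+B = (7, 9)+(14, 2)]
2. M_y = 11/2  [2·M = A+B = (7, 9)+(14, 2)]
   so M = (21/2, 11/2)
3. C_x = 12  [C = 2·N−B = 2·(13, 11)−(14, 2)]
4. C_y = 20  [C = 2·N−B = 2·(13, 11)−(14, 2)]
   so C = (12, 20)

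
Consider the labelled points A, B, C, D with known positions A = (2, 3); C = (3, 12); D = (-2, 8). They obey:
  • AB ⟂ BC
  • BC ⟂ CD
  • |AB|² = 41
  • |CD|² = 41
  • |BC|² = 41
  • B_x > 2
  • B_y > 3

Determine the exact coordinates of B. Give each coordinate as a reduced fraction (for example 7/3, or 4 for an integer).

1. B_x = 7  [[BC ⟂ CD ⇒ 5x+4y-63=0] ∩ [|B−(2, 3)|²=41]]
2. B_y = 7  [[BC ⟂ CD ⇒ 5x+4y-63=0] ∩ [|B−(2, 3)|²=41]]
   so B = (7, 7)

B = (7, 7)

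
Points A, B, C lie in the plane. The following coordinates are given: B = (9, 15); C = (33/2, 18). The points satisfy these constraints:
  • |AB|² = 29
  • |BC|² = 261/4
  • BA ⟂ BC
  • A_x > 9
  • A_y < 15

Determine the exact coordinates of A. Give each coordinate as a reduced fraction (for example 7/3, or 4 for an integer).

1. A_x = 11  [[BA ⟂ BC ⇒ 15/2x+3y-225/2=0] ∩ [|A−(9, 15)|²=29]]
2. A_y = 10  [[BA ⟂ BC ⇒ 15/2x+3y-225/2=0] ∩ [|A−(9, 15)|²=29]]
   so A = (11, 10)

A = (11, 10)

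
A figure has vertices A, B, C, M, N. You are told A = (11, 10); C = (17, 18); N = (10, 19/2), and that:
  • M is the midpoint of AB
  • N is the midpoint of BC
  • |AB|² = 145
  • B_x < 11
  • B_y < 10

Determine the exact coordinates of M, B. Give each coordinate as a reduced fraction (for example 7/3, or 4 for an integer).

1. B_x = 3  [B = 2·N−C = 2·(10, 19/2)−(17, 18)]
2. B_y = 1  [B = 2·N−C = 2·(10, 19/2)−(17, 18)]
   so B = (3, 1)
3. M_x = 7  [2·M = A+B = (11, 10)+(3, 1)]
4. M_y = 11/2  [2·M = A+B = (11, 10)+(3, 1)]
   so M = (7, 11/2)

M = (7, 11/2)
B = (3, 1)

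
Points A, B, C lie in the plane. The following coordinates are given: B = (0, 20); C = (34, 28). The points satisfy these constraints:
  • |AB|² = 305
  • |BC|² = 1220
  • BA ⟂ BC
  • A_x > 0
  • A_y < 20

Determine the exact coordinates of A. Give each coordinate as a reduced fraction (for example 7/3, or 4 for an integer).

A = (4, 3)

1. A_x = 4  [[BA ⟂ BC ⇒ 34x+8y-160=0] ∩ [|A−(0, 20)|²=305]]
2. A_y = 3  [[BA ⟂ BC ⇒ 34x+8y-160=0] ∩ [|A−(0, 20)|²=305]]
   so A = (4, 3)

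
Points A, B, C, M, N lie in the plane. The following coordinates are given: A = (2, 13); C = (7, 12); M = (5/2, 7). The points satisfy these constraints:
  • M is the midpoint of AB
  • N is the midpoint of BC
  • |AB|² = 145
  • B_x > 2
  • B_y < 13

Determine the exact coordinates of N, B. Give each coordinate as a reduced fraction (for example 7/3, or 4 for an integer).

1. B_x = 3  [B = 2·M−A = 2·(5/2, 7)−(2, 13)]
2. B_y = 1  [B = 2·M−A = 2·(5/2, 7)−(2, 13)]
   so B = (3, 1)
3. N_x = 5  [2·N = B+C = (3, 1)+(7, 12)]
4. N_y = 13/2  [2·N = B+C = (3, 1)+(7, 12)]
   so N = (5, 13/2)

N = (5, 13/2)
B = (3, 1)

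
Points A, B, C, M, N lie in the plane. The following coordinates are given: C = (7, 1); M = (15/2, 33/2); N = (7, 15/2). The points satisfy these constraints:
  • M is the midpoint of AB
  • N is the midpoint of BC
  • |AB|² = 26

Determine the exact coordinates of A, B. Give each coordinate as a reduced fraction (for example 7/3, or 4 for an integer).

1. B_x = 7  [B = 2·N−C = 2·(7, 15/2)−(7, 1)]
2. B_y = 14  [B = 2·N−C = 2·(7, 15/2)−(7, 1)]
   so B = (7, 14)
3. A_x = 8  [A = 2·M−B = 2·(15/2, 33/2)−(7, 14)]
4. A_y = 19  [A = 2·M−B = 2·(15/2, 33/2)−(7, 14)]
   so A = (8, 19)

A = (8, 19)
B = (7, 14)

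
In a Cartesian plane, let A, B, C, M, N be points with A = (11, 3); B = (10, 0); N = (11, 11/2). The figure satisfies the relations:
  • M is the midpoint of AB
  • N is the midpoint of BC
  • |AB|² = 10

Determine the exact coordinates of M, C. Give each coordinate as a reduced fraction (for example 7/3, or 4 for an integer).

M = (21/2, 3/2)
C = (12, 11)

1. M_x = 21/2  [2·M = A+B = (11, 3)+(10, 0)]
2. M_y = 3/2  [2·M = A+B = (11, 3)+(10, 0)]
   so M = (21/2, 3/2)
3. C_x = 12  [C = 2·N−B = 2·(11, 11/2)−(10, 0)]
4. C_y = 11  [C = 2·N−B = 2·(11, 11/2)−(10, 0)]
   so C = (12, 11)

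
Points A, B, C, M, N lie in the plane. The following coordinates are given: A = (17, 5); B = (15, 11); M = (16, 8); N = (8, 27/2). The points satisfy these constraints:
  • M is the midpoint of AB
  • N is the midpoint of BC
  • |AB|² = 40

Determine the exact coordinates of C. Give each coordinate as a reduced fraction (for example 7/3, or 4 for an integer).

C = (1, 16)

1. C_x = 1  [C = 2·N−B = 2·(8, 27/2)−(15, 11)]
2. C_y = 16  [C = 2·N−B = 2·(8, 27/2)−(15, 11)]
   so C = (1, 16)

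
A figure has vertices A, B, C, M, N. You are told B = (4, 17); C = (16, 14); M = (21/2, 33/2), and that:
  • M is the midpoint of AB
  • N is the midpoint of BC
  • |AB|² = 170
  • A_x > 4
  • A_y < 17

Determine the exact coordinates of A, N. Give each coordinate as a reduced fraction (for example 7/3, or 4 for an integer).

1. A_x = 17  [A = 2·M−B = 2·(21/2, 33/2)−(4, 17)]
2. A_y = 16  [A = 2·M−B = 2·(21/2, 33/2)−(4, 17)]
   so A = (17, 16)
3. N_x = 10  [2·N = B+C = (4, 17)+(16, 14)]
4. N_y = 31/2  [2·N = B+C = (4, 17)+(16, 14)]
   so N = (10, 31/2)

A = (17, 16)
N = (10, 31/2)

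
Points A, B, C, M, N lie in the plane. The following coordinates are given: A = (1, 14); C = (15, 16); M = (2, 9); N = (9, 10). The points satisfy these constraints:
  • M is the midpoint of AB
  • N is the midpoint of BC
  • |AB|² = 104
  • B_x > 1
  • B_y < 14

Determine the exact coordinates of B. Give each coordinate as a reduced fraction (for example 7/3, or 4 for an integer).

B = (3, 4)

1. B_x = 3  [B = 2·M−A = 2·(2, 9)−(1, 14)]
2. B_y = 4  [B = 2·M−A = 2·(2, 9)−(1, 14)]
   so B = (3, 4)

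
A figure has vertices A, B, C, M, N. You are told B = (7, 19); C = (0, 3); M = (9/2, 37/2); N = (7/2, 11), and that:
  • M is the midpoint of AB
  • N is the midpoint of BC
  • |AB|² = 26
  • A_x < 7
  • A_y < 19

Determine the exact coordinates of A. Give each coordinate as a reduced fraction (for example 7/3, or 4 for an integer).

1. A_x = 2  [A = 2·M−B = 2·(9/2, 37/2)−(7, 19)]
2. A_y = 18  [A = 2·M−B = 2·(9/2, 37/2)−(7, 19)]
   so A = (2, 18)

A = (2, 18)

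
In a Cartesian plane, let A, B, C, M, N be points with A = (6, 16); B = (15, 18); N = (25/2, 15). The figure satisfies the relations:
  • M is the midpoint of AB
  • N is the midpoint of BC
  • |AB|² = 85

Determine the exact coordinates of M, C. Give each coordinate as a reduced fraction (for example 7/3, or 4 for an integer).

M = (21/2, 17)
C = (10, 12)

1. M_x = 21/2  [2·M = A+B = (6, 16)+(15, 18)]
2. M_y = 17  [2·M = A+B = (6, 16)+(15, 18)]
   so M = (21/2, 17)
3. C_x = 10  [C = 2·N−B = 2·(25/2, 15)−(15, 18)]
4. C_y = 12  [C = 2·N−B = 2·(25/2, 15)−(15, 18)]
   so C = (10, 12)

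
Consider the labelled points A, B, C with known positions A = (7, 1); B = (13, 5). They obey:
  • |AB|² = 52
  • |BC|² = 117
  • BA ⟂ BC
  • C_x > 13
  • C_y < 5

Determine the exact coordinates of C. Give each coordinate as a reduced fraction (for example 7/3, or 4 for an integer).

1. C_x = 19  [[BA ⟂ BC ⇒ -6x-4y+98=0] ∩ [|C−(13, 5)|²=117]]
2. C_y = -4  [[BA ⟂ BC ⇒ -6x-4y+98=0] ∩ [|C−(13, 5)|²=117]]
   so C = (19, -4)

C = (19, -4)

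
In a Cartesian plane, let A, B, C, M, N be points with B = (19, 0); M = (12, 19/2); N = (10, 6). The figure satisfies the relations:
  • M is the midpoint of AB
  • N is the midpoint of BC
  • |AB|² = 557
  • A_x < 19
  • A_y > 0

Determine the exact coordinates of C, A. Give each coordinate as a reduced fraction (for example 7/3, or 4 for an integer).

1. A_x = 5  [A = 2·M−B = 2·(12, 19/2)−(19, 0)]
2. A_y = 19  [A = 2·M−B = 2·(12, 19/2)−(19, 0)]
   so A = (5, 19)
3. C_x = 1  [C = 2·N−B = 2·(10, 6)−(19, 0)]
4. C_y = 12  [C = 2·N−B = 2·(10, 6)−(19, 0)]
   so C = (1, 12)

C = (1, 12)
A = (5, 19)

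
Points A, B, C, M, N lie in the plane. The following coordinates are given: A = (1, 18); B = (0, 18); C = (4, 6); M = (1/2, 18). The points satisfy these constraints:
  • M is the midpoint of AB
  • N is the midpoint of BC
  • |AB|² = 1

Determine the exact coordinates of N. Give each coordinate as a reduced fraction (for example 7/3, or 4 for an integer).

N = (2, 12)

1. N_x = 2  [2·N = B+C = (0, 18)+(4, 6)]
2. N_y = 12  [2·N = B+C = (0, 18)+(4, 6)]
   so N = (2, 12)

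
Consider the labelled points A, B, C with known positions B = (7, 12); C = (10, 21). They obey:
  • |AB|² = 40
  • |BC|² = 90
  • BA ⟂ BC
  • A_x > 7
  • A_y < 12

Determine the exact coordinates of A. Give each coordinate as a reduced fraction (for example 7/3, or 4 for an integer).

1. A_x = 13  [[BA ⟂ BC ⇒ 3x+9y-129=0] ∩ [|A−(7, 12)|²=40]]
2. A_y = 10  [[BA ⟂ BC ⇒ 3x+9y-129=0] ∩ [|A−(7, 12)|²=40]]
   so A = (13, 10)

A = (13, 10)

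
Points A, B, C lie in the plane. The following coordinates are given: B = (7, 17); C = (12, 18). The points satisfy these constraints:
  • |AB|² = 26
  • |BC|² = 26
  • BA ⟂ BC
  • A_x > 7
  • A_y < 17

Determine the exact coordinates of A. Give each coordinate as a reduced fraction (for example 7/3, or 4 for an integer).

1. A_x = 8  [[BA ⟂ BC ⇒ 5x+1y-52=0] ∩ [|A−(7, 17)|²=26]]
2. A_y = 12  [[BA ⟂ BC ⇒ 5x+1y-52=0] ∩ [|A−(7, 17)|²=26]]
   so A = (8, 12)

A = (8, 12)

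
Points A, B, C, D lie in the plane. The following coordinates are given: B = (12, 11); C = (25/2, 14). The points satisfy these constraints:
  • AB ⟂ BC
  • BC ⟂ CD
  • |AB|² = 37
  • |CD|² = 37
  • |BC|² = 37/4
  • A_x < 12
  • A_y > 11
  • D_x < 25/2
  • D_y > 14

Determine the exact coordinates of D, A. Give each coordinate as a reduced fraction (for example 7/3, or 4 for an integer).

D = (13/2, 15)
A = (6, 12)

1. D_x = 13/2  [[BC ⟂ CD ⇒ 1/2x+3y-193/4=0] ∩ [|D−(25/2, 14)|²=37]]
2. D_y = 15  [[BC ⟂ CD ⇒ 1/2x+3y-193/4=0] ∩ [|D−(25/2, 14)|²=37]]
   so D = (13/2, 15)
3. A_x = 6  [[AB ⟂ BC ⇒ -1/2x-3y+39=0] ∩ [|A−(12, 11)|²=37]]
4. A_y = 12  [[AB ⟂ BC ⇒ -1/2x-3y+39=0] ∩ [|A−(12, 11)|²=37]]
   so A = (6, 12)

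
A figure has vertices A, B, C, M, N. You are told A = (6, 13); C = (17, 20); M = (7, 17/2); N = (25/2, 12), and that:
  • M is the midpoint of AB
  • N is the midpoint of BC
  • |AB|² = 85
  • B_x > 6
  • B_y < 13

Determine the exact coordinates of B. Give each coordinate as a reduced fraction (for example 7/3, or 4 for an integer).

1. B_x = 8  [B = 2·M−A = 2·(7, 17/2)−(6, 13)]
2. B_y = 4  [B = 2·M−A = 2·(7, 17/2)−(6, 13)]
   so B = (8, 4)

B = (8, 4)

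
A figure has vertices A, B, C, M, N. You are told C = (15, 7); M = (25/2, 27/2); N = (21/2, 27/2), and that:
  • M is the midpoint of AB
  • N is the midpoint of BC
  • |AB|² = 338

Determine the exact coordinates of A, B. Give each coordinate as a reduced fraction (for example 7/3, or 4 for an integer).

A = (19, 7)
B = (6, 20)

1. B_x = 6  [B = 2·N−C = 2·(21/2, 27/2)−(15, 7)]
2. B_y = 20  [B = 2·N−C = 2·(21/2, 27/2)−(15, 7)]
   so B = (6, 20)
3. A_x = 19  [A = 2·M−B = 2·(25/2, 27/2)−(6, 20)]
4. A_y = 7  [A = 2·M−B = 2·(25/2, 27/2)−(6, 20)]
   so A = (19, 7)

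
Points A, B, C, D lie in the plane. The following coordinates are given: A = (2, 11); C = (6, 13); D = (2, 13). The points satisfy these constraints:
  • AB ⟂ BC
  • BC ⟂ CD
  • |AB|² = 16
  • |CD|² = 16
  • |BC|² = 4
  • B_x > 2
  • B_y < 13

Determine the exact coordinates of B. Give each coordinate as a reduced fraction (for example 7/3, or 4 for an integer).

B = (6, 11)

1. B_x = 6  [[BC ⟂ CD ⇒ 4x-24=0] ∩ [|B−(2, 11)|²=16]]
2. B_y = 11  [[BC ⟂ CD ⇒ 4x-24=0] ∩ [|B−(2, 11)|²=16]]
   so B = (6, 11)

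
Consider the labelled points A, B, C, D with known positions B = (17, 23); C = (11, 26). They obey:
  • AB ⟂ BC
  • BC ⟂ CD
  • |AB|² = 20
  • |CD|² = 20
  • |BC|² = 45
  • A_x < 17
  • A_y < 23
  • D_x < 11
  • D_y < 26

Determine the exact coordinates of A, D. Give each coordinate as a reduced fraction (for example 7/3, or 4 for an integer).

A = (15, 19)
D = (9, 22)

1. A_x = 15  [[AB ⟂ BC ⇒ 6x-3y-33=0] ∩ [|A−(17, 23)|²=20]]
2. A_y = 19  [[AB ⟂ BC ⇒ 6x-3y-33=0] ∩ [|A−(17, 23)|²=20]]
   so A = (15, 19)
3. D_x = 9  [[BC ⟂ CD ⇒ -6x+3y-12=0] ∩ [|D−(11, 26)|²=20]]
4. D_y = 22  [[BC ⟂ CD ⇒ -6x+3y-12=0] ∩ [|D−(11, 26)|²=20]]
   so D = (9, 22)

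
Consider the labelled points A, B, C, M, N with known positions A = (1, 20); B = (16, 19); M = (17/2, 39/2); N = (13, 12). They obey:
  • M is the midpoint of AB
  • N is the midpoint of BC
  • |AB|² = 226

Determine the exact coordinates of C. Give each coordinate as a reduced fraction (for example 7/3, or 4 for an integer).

1. C_x = 10  [C = 2·N−B = 2·(13, 12)−(16, 19)]
2. C_y = 5  [C = 2·N−B = 2·(13, 12)−(16, 19)]
   so C = (10, 5)

C = (10, 5)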